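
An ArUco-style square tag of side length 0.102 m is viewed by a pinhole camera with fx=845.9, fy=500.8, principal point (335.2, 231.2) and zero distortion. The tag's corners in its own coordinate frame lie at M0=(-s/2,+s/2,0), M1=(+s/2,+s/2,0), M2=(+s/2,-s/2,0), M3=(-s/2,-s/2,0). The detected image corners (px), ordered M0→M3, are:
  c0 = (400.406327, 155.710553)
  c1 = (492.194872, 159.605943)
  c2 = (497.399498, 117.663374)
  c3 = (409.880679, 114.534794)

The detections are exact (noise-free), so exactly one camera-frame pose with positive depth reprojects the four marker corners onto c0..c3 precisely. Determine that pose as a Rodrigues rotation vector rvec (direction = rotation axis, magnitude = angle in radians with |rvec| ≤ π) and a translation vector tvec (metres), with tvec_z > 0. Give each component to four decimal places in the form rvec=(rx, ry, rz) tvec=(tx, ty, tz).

Intrinsics K: fx=845.9, fy=500.8, cx=335.2, cy=231.2
Marker side s = 0.102 m; corners in marker frame (Z=0):
  M0 = (-0.0510, +0.0510, 0)
  M1 = (+0.0510, +0.0510, 0)
  M2 = (+0.0510, -0.0510, 0)
  M3 = (-0.0510, -0.0510, 0)
Detected image corners:
  c0 = (400.406327, 155.710553) px
  c1 = (492.194872, 159.605943) px
  c2 = (497.399498, 117.663374) px
  c3 = (409.880679, 114.534794) px
Planar DLT: solve 8×8 A·h = b for H (H[2,2]=1):
  H  [+815.24216 -287.37491 +449.73876]
  H  [+15.11293 +341.93207 +136.35909]
  H  [-0.14046 -0.47841 +1.00000]
B = K⁻¹H; ‖b₁‖=1.033428, ‖b₂‖=1.033428; λ = 2/(‖b₁‖+‖b₂‖) = 0.967653, sign → tz>0 ⇒ λ=+0.967653
r₁ = λ·B[:,0] = (+0.98644,+0.09195,-0.13592); r₂ = λ·B[:,1] = (-0.14529,+0.87440,-0.46293)
r₃ = r₁×r₂ = (+0.07628,+0.47641,+0.87591); SVD([r₁ r₂ r₃]) → R = UVᵀ:
  R  [+0.98644 -0.14529 +0.07628]
  R  [+0.09195 +0.87440 +0.47641]
  R  [-0.13592 -0.46293 +0.87591]
t = (+0.13102, -0.18325, +0.96765) m
tr R = 2.736758; θ = arccos((tr R − 1)/2) = 0.518872 rad = 29.729°
axis k = ((R−Rᵀ)₃₂, (R−Rᵀ)₁₃, (R−Rᵀ)₂₁) / (2 sinθ) = (-0.947102, +0.213958, +0.239206)
rvec = θ·k = (-0.491425, +0.111017, +0.124117)

rvec=(-0.4914, 0.1110, 0.1241) tvec=(0.1310, -0.1833, 0.9677)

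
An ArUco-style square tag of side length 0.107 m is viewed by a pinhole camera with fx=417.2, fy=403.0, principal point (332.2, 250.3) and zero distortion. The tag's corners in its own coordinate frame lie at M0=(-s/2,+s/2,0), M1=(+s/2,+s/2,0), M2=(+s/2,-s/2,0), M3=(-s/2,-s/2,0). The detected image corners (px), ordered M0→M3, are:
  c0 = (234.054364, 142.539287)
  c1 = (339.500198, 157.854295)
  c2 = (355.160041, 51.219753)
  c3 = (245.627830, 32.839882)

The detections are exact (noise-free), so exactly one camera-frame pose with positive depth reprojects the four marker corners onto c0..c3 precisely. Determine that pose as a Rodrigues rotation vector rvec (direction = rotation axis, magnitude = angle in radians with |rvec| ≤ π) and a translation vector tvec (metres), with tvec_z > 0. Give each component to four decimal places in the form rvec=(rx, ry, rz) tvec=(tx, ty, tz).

Intrinsics K: fx=417.2, fy=403.0, cx=332.2, cy=250.3
Marker side s = 0.107 m; corners in marker frame (Z=0):
  M0 = (-0.0535, +0.0535, 0)
  M1 = (+0.0535, +0.0535, 0)
  M2 = (+0.0535, -0.0535, 0)
  M3 = (-0.0535, -0.0535, 0)
Detected image corners:
  c0 = (234.054364, 142.539287) px
  c1 = (339.500198, 157.854295) px
  c2 = (355.160041, 51.219753) px
  c3 = (245.627830, 32.839882) px
Planar DLT: solve 8×8 A·h = b for H (H[2,2]=1):
  H  [+1064.48825 -15.51874 +294.03736]
  H  [+176.90385 +1047.39866 +97.30921]
  H  [+0.20542 +0.38132 +1.00000]
B = K⁻¹H; ‖b₁‖=2.416902, ‖b₂‖=2.416902; λ = 2/(‖b₁‖+‖b₂‖) = 0.413753, sign → tz>0 ⇒ λ=+0.413753
r₁ = λ·B[:,0] = (+0.98802,+0.12884,+0.08499); r₂ = λ·B[:,1] = (-0.14102,+0.97735,+0.15777)
r₃ = r₁×r₂ = (-0.06274,-0.16787,+0.98381); SVD([r₁ r₂ r₃]) → R = UVᵀ:
  R  [+0.98802 -0.14102 -0.06274]
  R  [+0.12884 +0.97735 -0.16787]
  R  [+0.08499 +0.15777 +0.98381]
t = (-0.03785, -0.15707, +0.41375) m
tr R = 2.949183; θ = arccos((tr R − 1)/2) = 0.225907 rad = 12.943°
axis k = ((R−Rᵀ)₃₂, (R−Rᵀ)₁₃, (R−Rᵀ)₂₁) / (2 sinθ) = (+0.726903, -0.329775, +0.602380)
rvec = θ·k = (+0.164212, -0.074498, +0.136082)

rvec=(0.1642, -0.0745, 0.1361) tvec=(-0.0378, -0.1571, 0.4138)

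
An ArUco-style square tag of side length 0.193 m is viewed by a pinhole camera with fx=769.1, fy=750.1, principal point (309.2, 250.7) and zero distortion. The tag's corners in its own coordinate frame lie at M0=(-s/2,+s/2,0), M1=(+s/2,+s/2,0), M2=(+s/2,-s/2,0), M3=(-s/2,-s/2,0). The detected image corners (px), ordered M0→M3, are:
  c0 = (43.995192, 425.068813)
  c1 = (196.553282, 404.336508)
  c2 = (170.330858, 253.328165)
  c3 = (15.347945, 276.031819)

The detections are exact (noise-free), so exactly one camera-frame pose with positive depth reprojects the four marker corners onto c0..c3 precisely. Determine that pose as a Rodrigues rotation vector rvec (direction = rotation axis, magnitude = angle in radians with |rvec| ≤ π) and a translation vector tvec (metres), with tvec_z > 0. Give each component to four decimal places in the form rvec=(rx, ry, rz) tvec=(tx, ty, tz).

Intrinsics K: fx=769.1, fy=750.1, cx=309.2, cy=250.7
Marker side s = 0.193 m; corners in marker frame (Z=0):
  M0 = (-0.0965, +0.0965, 0)
  M1 = (+0.0965, +0.0965, 0)
  M2 = (+0.0965, -0.0965, 0)
  M3 = (-0.0965, -0.0965, 0)
Detected image corners:
  c0 = (43.995192, 425.068813) px
  c1 = (196.553282, 404.336508) px
  c2 = (170.330858, 253.328165) px
  c3 = (15.347945, 276.031819) px
Planar DLT: solve 8×8 A·h = b for H (H[2,2]=1):
  H  [+790.83929 +151.93148 +106.27104]
  H  [-131.11205 +808.37068 +340.41105]
  H  [-0.05484 +0.09149 +1.00000]
B = K⁻¹H; ‖b₁‖=1.063319, ‖b₂‖=1.063319; λ = 2/(‖b₁‖+‖b₂‖) = 0.940452, sign → tz>0 ⇒ λ=+0.940452
r₁ = λ·B[:,0] = (+0.98777,-0.14715,-0.05157); r₂ = λ·B[:,1] = (+0.15119,+0.98475,+0.08604)
r₃ = r₁×r₂ = (+0.03813,-0.09279,+0.99496); SVD([r₁ r₂ r₃]) → R = UVᵀ:
  R  [+0.98777 +0.15119 +0.03813]
  R  [-0.14715 +0.98475 -0.09279]
  R  [-0.05157 +0.08604 +0.99496]
t = (-0.24814, +0.11248, +0.94045) m
tr R = 2.967478; θ = arccos((tr R − 1)/2) = 0.180584 rad = 10.347°
axis k = ((R−Rᵀ)₃₂, (R−Rᵀ)₁₃, (R−Rᵀ)₂₁) / (2 sinθ) = (+0.497839, +0.249721, -0.830539)
rvec = θ·k = (+0.089902, +0.045096, -0.149982)

rvec=(0.0899, 0.0451, -0.1500) tvec=(-0.2481, 0.1125, 0.9405)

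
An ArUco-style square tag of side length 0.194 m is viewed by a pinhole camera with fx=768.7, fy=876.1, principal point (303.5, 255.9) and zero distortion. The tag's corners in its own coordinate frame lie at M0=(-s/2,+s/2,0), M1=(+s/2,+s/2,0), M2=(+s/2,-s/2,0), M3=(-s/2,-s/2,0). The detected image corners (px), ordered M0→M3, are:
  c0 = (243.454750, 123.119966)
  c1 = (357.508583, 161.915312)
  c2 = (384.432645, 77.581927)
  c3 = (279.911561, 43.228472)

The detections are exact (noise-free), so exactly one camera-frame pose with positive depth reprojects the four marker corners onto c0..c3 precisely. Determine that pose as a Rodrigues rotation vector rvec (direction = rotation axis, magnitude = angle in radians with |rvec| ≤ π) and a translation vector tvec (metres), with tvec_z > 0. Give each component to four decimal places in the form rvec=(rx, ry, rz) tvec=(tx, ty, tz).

rvec=(-0.6697, -0.0128, 0.3199) tvec=(0.0223, -0.2326, 1.3024)

Intrinsics K: fx=768.7, fy=876.1, cx=303.5, cy=255.9
Marker side s = 0.194 m; corners in marker frame (Z=0):
  M0 = (-0.0970, +0.0970, 0)
  M1 = (+0.0970, +0.0970, 0)
  M2 = (+0.0970, -0.0970, 0)
  M3 = (-0.0970, -0.0970, 0)
Detected image corners:
  c0 = (243.454750, 123.119966) px
  c1 = (357.508583, 161.915312) px
  c2 = (384.432645, 77.581927) px
  c3 = (279.911561, 43.228472) px
Planar DLT: solve 8×8 A·h = b for H (H[2,2]=1):
  H  [+540.20633 -312.12839 +316.68013]
  H  [+180.94599 +375.51634 +99.46704]
  H  [-0.06958 -0.46980 +1.00000]
B = K⁻¹H; ‖b₁‖=0.767814, ‖b₂‖=0.767814; λ = 2/(‖b₁‖+‖b₂‖) = 1.302398, sign → tz>0 ⇒ λ=+1.302398
r₁ = λ·B[:,0] = (+0.95105,+0.29546,-0.09063); r₂ = λ·B[:,1] = (-0.28726,+0.73696,-0.61186)
r₃ = r₁×r₂ = (-0.11400,+0.60794,+0.78575); SVD([r₁ r₂ r₃]) → R = UVᵀ:
  R  [+0.95105 -0.28726 -0.11400]
  R  [+0.29546 +0.73696 +0.60794]
  R  [-0.09063 -0.61186 +0.78575]
t = (+0.02233, -0.23255, +1.30240) m
tr R = 2.473756; θ = arccos((tr R − 1)/2) = 0.742355 rad = 42.534°
axis k = ((R−Rᵀ)₃₂, (R−Rᵀ)₁₃, (R−Rᵀ)₂₁) / (2 sinθ) = (-0.902191, -0.017284, +0.430990)
rvec = θ·k = (-0.669747, -0.012831, +0.319948)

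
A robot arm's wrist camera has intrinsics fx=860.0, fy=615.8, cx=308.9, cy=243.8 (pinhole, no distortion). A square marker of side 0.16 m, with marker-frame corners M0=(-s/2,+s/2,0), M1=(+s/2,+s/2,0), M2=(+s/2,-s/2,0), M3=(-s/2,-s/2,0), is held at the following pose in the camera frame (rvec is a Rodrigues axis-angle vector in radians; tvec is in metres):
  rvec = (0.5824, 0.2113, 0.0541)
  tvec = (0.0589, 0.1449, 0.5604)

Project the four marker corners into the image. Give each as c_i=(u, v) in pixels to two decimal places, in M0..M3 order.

Intrinsics K: fx=860.0, fy=615.8, cx=308.9, cy=243.8
Marker side s = 0.16 m; corners in marker frame (Z=0):
  M0 = (-0.0800, +0.0800, 0)
  M1 = (+0.0800, +0.0800, 0)
  M2 = (+0.0800, -0.0800, 0)
  M3 = (-0.0800, -0.0800, 0)
rvec = (0.5824, 0.2113, 0.0541), |rvec| = θ = 0.62190 rad = 35.632°
Rodrigues: sinθ=0.58258, 1−cosθ=0.18723; R = I + sinθ·[k]× + (1−cosθ)·[k]×²:
    [+0.97697 +0.00889 +0.21319]
    [+0.11025 +0.83438 -0.54004]
    [-0.18269 +0.55111 +0.81419]
t = (0.0589, 0.1449, 0.5604) m
M0: Pc = R·M0+t = (-0.01855, +0.20283, +0.61910); u = 860.0·(-0.01855)/0.61910 + 308.9 = 283.1375, v = 615.8·(+0.20283)/0.61910 + 243.8 = 445.5481
M1: Pc = R·M1+t = (+0.13777, +0.22047, +0.58987); u = 860.0·(+0.13777)/0.58987 + 308.9 = 509.7588, v = 615.8·(+0.22047)/0.58987 + 243.8 = 473.9611
M2: Pc = R·M2+t = (+0.13635, +0.08697, +0.50170); u = 860.0·(+0.13635)/0.50170 + 308.9 = 542.6225, v = 615.8·(+0.08697)/0.50170 + 243.8 = 350.5494
M3: Pc = R·M3+t = (-0.01997, +0.06933, +0.53093); u = 860.0·(-0.01997)/0.53093 + 308.9 = 276.5539, v = 615.8·(+0.06933)/0.53093 + 243.8 = 324.2120

c0=(283.14, 445.55) c1=(509.76, 473.96) c2=(542.62, 350.55) c3=(276.55, 324.21)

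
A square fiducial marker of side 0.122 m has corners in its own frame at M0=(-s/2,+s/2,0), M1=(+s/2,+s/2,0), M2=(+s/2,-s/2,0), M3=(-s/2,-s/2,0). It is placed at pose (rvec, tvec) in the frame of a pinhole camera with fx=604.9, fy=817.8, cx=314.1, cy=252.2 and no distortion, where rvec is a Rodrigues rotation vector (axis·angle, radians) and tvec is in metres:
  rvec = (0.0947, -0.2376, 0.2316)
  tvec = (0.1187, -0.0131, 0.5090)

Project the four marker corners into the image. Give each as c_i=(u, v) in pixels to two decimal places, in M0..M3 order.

Intrinsics K: fx=604.9, fy=817.8, cx=314.1, cy=252.2
Marker side s = 0.122 m; corners in marker frame (Z=0):
  M0 = (-0.0610, +0.0610, 0)
  M1 = (+0.0610, +0.0610, 0)
  M2 = (+0.0610, -0.0610, 0)
  M3 = (-0.0610, -0.0610, 0)
rvec = (0.0947, -0.2376, 0.2316), |rvec| = θ = 0.34505 rad = 19.770°
Rodrigues: sinθ=0.33824, 1−cosθ=0.05894; R = I + sinθ·[k]× + (1−cosθ)·[k]×²:
    [+0.94550 -0.23817 -0.22206]
    [+0.21589 +0.96901 -0.12007]
    [+0.24377 +0.06559 +0.96761]
t = (0.1187, -0.0131, 0.5090) m
M0: Pc = R·M0+t = (+0.04650, +0.03284, +0.49813); u = 604.9·(+0.04650)/0.49813 + 314.1 = 370.5622, v = 817.8·(+0.03284)/0.49813 + 252.2 = 306.1145
M1: Pc = R·M1+t = (+0.16185, +0.05918, +0.52787); u = 604.9·(+0.16185)/0.52787 + 314.1 = 499.5643, v = 817.8·(+0.05918)/0.52787 + 252.2 = 343.8823
M2: Pc = R·M2+t = (+0.19090, -0.05904, +0.51987); u = 604.9·(+0.19090)/0.51987 + 314.1 = 536.2284, v = 817.8·(-0.05904)/0.51987 + 252.2 = 159.3250
M3: Pc = R·M3+t = (+0.07555, -0.08538, +0.49013); u = 604.9·(+0.07555)/0.49013 + 314.1 = 407.3449, v = 817.8·(-0.08538)/0.49013 + 252.2 = 109.7420

c0=(370.56, 306.11) c1=(499.56, 343.88) c2=(536.23, 159.32) c3=(407.34, 109.74)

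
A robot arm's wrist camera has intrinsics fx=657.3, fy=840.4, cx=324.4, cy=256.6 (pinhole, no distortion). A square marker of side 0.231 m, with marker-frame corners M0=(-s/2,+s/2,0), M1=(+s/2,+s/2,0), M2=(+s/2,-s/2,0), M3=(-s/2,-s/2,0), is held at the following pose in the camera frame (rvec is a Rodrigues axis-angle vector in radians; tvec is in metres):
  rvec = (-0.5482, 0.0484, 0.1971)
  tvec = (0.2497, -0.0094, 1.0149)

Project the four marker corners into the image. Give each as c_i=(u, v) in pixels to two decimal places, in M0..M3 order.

c0=(401.57, 314.87) c1=(561.00, 351.87) c2=(563.05, 188.71) c3=(420.98, 159.16)

Intrinsics K: fx=657.3, fy=840.4, cx=324.4, cy=256.6
Marker side s = 0.231 m; corners in marker frame (Z=0):
  M0 = (-0.1155, +0.1155, 0)
  M1 = (+0.1155, +0.1155, 0)
  M2 = (+0.1155, -0.1155, 0)
  M3 = (-0.1155, -0.1155, 0)
rvec = (-0.5482, 0.0484, 0.1971), |rvec| = θ = 0.58456 rad = 33.493°
Rodrigues: sinθ=0.55184, 1−cosθ=0.16605; R = I + sinθ·[k]× + (1−cosθ)·[k]×²:
    [+0.97998 -0.19896 -0.00681]
    [+0.17317 +0.83509 +0.52214]
    [-0.09819 -0.51287 +0.85283]
t = (0.2497, -0.0094, 1.0149) m
M0: Pc = R·M0+t = (+0.11353, +0.06705, +0.96700); u = 657.3·(+0.11353)/0.96700 + 324.4 = 401.5710, v = 840.4·(+0.06705)/0.96700 + 256.6 = 314.8730
M1: Pc = R·M1+t = (+0.33991, +0.10705, +0.94432); u = 657.3·(+0.33991)/0.94432 + 324.4 = 560.9951, v = 840.4·(+0.10705)/0.94432 + 256.6 = 351.8732
M2: Pc = R·M2+t = (+0.38587, -0.08585, +1.06280); u = 657.3·(+0.38587)/1.06280 + 324.4 = 563.0451, v = 840.4·(-0.08585)/1.06280 + 256.6 = 188.7132
M3: Pc = R·M3+t = (+0.15949, -0.12585, +1.08548); u = 657.3·(+0.15949)/1.08548 + 324.4 = 420.9784, v = 840.4·(-0.12585)/1.08548 + 256.6 = 159.1609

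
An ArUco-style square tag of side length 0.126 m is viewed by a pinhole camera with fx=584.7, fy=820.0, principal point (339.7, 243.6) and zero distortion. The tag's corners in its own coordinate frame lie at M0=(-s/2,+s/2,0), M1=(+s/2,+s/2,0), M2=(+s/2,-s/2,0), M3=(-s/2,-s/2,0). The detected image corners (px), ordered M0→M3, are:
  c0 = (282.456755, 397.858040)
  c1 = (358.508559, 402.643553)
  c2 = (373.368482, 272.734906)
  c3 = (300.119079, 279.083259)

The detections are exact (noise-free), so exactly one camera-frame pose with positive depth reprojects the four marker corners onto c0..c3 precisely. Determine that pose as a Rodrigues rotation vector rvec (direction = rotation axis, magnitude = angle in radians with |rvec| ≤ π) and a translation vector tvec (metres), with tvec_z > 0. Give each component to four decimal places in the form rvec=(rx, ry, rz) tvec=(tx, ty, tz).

Intrinsics K: fx=584.7, fy=820.0, cx=339.7, cy=243.6
Marker side s = 0.126 m; corners in marker frame (Z=0):
  M0 = (-0.0630, +0.0630, 0)
  M1 = (+0.0630, +0.0630, 0)
  M2 = (+0.0630, -0.0630, 0)
  M3 = (-0.0630, -0.0630, 0)
Detected image corners:
  c0 = (282.456755, 397.858040) px
  c1 = (358.508559, 402.643553) px
  c2 = (373.368482, 272.734906) px
  c3 = (300.119079, 279.083259) px
Planar DLT: solve 8×8 A·h = b for H (H[2,2]=1):
  H  [+357.68071 -278.53674 +327.16764]
  H  [-248.68497 +831.58082 +336.32180]
  H  [-0.71350 -0.45336 +1.00000]
B = K⁻¹H; ‖b₁‖=1.253255, ‖b₂‖=1.253255; λ = 2/(‖b₁‖+‖b₂‖) = 0.797922, sign → tz>0 ⇒ λ=+0.797922
r₁ = λ·B[:,0] = (+0.81888,-0.07286,-0.56932); r₂ = λ·B[:,1] = (-0.16994,+0.91666,-0.36175)
r₃ = r₁×r₂ = (+0.54823,+0.39298,+0.73825); SVD([r₁ r₂ r₃]) → R = UVᵀ:
  R  [+0.81888 -0.16994 +0.54823]
  R  [-0.07286 +0.91666 +0.39298]
  R  [-0.56932 -0.36175 +0.73825]
t = (-0.01710, +0.09023, +0.79792) m
tr R = 2.473788; θ = arccos((tr R − 1)/2) = 0.742333 rad = 42.533°
axis k = ((R−Rᵀ)₃₂, (R−Rᵀ)₁₃, (R−Rᵀ)₂₁) / (2 sinθ) = (-0.558222, +0.826579, +0.071806)
rvec = θ·k = (-0.414386, +0.613596, +0.053304)

rvec=(-0.4144, 0.6136, 0.0533) tvec=(-0.0171, 0.0902, 0.7979)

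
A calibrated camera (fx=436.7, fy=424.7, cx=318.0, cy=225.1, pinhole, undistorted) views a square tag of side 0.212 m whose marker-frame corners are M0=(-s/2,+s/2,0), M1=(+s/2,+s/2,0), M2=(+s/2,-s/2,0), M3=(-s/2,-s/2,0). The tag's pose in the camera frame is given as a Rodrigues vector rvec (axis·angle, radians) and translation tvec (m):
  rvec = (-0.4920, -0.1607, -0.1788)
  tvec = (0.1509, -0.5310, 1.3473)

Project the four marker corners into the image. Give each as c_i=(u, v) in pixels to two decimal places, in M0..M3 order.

c0=(341.91, 83.84) c1=(409.32, 79.31) c2=(389.48, 34.13) c3=(326.19, 36.98)

Intrinsics K: fx=436.7, fy=424.7, cx=318.0, cy=225.1
Marker side s = 0.212 m; corners in marker frame (Z=0):
  M0 = (-0.1060, +0.1060, 0)
  M1 = (+0.1060, +0.1060, 0)
  M2 = (+0.1060, -0.1060, 0)
  M3 = (-0.1060, -0.1060, 0)
rvec = (-0.4920, -0.1607, -0.1788), |rvec| = θ = 0.54759 rad = 31.375°
Rodrigues: sinθ=0.52063, 1−cosθ=0.14622; R = I + sinθ·[k]× + (1−cosθ)·[k]×²:
    [+0.97182 +0.20855 -0.10989]
    [-0.13144 +0.86637 +0.48179]
    [+0.19568 -0.45377 +0.86937]
t = (0.1509, -0.5310, 1.3473) m
M0: Pc = R·M0+t = (+0.06999, -0.42523, +1.27846); u = 436.7·(+0.06999)/1.27846 + 318.0 = 341.9087, v = 424.7·(-0.42523)/1.27846 + 225.1 = 83.8394
M1: Pc = R·M1+t = (+0.27602, -0.45310, +1.31994); u = 436.7·(+0.27602)/1.31994 + 318.0 = 409.3203, v = 424.7·(-0.45310)/1.31994 + 225.1 = 79.3131
M2: Pc = R·M2+t = (+0.23181, -0.63677, +1.41614); u = 436.7·(+0.23181)/1.41614 + 318.0 = 389.4828, v = 424.7·(-0.63677)/1.41614 + 225.1 = 34.1335
M3: Pc = R·M3+t = (+0.02578, -0.60890, +1.37466); u = 436.7·(+0.02578)/1.37466 + 318.0 = 326.1900, v = 424.7·(-0.60890)/1.37466 + 225.1 = 36.9796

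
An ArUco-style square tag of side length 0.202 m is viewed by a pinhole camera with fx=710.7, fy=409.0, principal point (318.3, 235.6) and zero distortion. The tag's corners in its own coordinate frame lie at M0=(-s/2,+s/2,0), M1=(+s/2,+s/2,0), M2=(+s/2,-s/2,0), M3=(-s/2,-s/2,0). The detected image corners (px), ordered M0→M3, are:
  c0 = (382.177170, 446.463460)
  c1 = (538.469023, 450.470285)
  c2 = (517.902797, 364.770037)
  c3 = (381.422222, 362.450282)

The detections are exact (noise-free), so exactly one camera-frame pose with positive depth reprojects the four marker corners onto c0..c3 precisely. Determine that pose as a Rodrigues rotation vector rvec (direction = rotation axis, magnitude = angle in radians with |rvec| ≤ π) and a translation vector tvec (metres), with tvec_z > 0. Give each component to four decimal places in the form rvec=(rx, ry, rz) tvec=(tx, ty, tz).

Intrinsics K: fx=710.7, fy=409.0, cx=318.3, cy=235.6
Marker side s = 0.202 m; corners in marker frame (Z=0):
  M0 = (-0.1010, +0.1010, 0)
  M1 = (+0.1010, +0.1010, 0)
  M2 = (+0.1010, -0.1010, 0)
  M3 = (-0.1010, -0.1010, 0)
Detected image corners:
  c0 = (382.177170, 446.463460) px
  c1 = (538.469023, 450.470285) px
  c2 = (517.902797, 364.770037) px
  c3 = (381.422222, 362.450282) px
Planar DLT: solve 8×8 A·h = b for H (H[2,2]=1):
  H  [+687.88355 -249.98474 +454.09056]
  H  [-14.52407 +150.19228 +403.17870]
  H  [-0.07365 -0.66462 +1.00000]
B = K⁻¹H; ‖b₁‖=1.003610, ‖b₂‖=1.003610; λ = 2/(‖b₁‖+‖b₂‖) = 0.996403, sign → tz>0 ⇒ λ=+0.996403
r₁ = λ·B[:,0] = (+0.99728,+0.00689,-0.07338); r₂ = λ·B[:,1] = (-0.05389,+0.74736,-0.66222)
r₃ = r₁×r₂ = (+0.05028,+0.66438,+0.74570); SVD([r₁ r₂ r₃]) → R = UVᵀ:
  R  [+0.99728 -0.05389 +0.05028]
  R  [+0.00689 +0.74736 +0.66438]
  R  [-0.07338 -0.66222 +0.74570]
t = (+0.19038, +0.40825, +0.99640) m
tr R = 2.490348; θ = arccos((tr R − 1)/2) = 0.730000 rad = 41.826°
axis k = ((R−Rᵀ)₃₂, (R−Rᵀ)₁₃, (R−Rᵀ)₂₁) / (2 sinθ) = (-0.994649, +0.092720, +0.045569)
rvec = θ·k = (-0.726094, +0.067686, +0.033266)

rvec=(-0.7261, 0.0677, 0.0333) tvec=(0.1904, 0.4083, 0.9964)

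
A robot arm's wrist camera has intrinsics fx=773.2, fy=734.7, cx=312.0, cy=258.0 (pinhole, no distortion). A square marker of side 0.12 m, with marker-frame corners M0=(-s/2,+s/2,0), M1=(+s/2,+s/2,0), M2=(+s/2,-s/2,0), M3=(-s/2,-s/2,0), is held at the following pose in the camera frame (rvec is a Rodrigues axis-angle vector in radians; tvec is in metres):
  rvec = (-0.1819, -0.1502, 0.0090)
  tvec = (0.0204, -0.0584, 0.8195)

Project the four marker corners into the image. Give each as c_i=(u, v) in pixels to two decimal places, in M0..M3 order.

c0=(274.64, 257.32) c1=(387.67, 259.76) c2=(385.19, 156.40) c3=(275.10, 151.78)

Intrinsics K: fx=773.2, fy=734.7, cx=312.0, cy=258.0
Marker side s = 0.12 m; corners in marker frame (Z=0):
  M0 = (-0.0600, +0.0600, 0)
  M1 = (+0.0600, +0.0600, 0)
  M2 = (+0.0600, -0.0600, 0)
  M3 = (-0.0600, -0.0600, 0)
rvec = (-0.1819, -0.1502, 0.0090), |rvec| = θ = 0.23607 rad = 13.526°
Rodrigues: sinθ=0.23388, 1−cosθ=0.02774; R = I + sinθ·[k]× + (1−cosθ)·[k]×²:
    [+0.98873 +0.00468 -0.14962]
    [+0.02251 +0.98349 +0.17954]
    [+0.14799 -0.18089 +0.97231]
t = (0.0204, -0.0584, 0.8195) m
M0: Pc = R·M0+t = (-0.03864, -0.00074, +0.79977); u = 773.2·(-0.03864)/0.79977 + 312.0 = 274.6406, v = 734.7·(-0.00074)/0.79977 + 258.0 = 257.3190
M1: Pc = R·M1+t = (+0.08000, +0.00196, +0.81753); u = 773.2·(+0.08000)/0.81753 + 312.0 = 387.6669, v = 734.7·(+0.00196)/0.81753 + 258.0 = 259.7618
M2: Pc = R·M2+t = (+0.07944, -0.11606, +0.83923); u = 773.2·(+0.07944)/0.83923 + 312.0 = 385.1923, v = 734.7·(-0.11606)/0.83923 + 258.0 = 156.3973
M3: Pc = R·M3+t = (-0.03920, -0.11876, +0.82147); u = 773.2·(-0.03920)/0.82147 + 312.0 = 275.0991, v = 734.7·(-0.11876)/0.82147 + 258.0 = 151.7845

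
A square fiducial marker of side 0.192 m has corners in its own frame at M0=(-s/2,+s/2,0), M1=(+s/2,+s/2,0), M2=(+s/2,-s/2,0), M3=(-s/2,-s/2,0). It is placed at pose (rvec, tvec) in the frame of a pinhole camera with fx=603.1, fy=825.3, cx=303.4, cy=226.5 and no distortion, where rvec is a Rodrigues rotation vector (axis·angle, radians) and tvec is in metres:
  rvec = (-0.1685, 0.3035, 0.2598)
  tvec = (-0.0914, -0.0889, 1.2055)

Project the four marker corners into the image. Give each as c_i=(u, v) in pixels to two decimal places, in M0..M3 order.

Intrinsics K: fx=603.1, fy=825.3, cx=303.4, cy=226.5
Marker side s = 0.192 m; corners in marker frame (Z=0):
  M0 = (-0.0960, +0.0960, 0)
  M1 = (+0.0960, +0.0960, 0)
  M2 = (+0.0960, -0.0960, 0)
  M3 = (-0.0960, -0.0960, 0)
rvec = (-0.1685, 0.3035, 0.2598), |rvec| = θ = 0.43359 rad = 24.843°
Rodrigues: sinθ=0.42013, 1−cosθ=0.09254; R = I + sinθ·[k]× + (1−cosθ)·[k]×²:
    [+0.92144 -0.27691 +0.27253]
    [+0.22656 +0.95280 +0.20208]
    [-0.31563 -0.12446 +0.94069]
t = (-0.0914, -0.0889, 1.2055) m
M0: Pc = R·M0+t = (-0.20644, -0.01918, +1.22385); u = 603.1·(-0.20644)/1.22385 + 303.4 = 201.6682, v = 825.3·(-0.01918)/1.22385 + 226.5 = 213.5653
M1: Pc = R·M1+t = (-0.02953, +0.02432, +1.16325); u = 603.1·(-0.02953)/1.16325 + 303.4 = 288.0924, v = 825.3·(+0.02432)/1.16325 + 226.5 = 243.7539
M2: Pc = R·M2+t = (+0.02364, -0.15862, +1.18715); u = 603.1·(+0.02364)/1.18715 + 303.4 = 315.4103, v = 825.3·(-0.15862)/1.18715 + 226.5 = 116.2289
M3: Pc = R·M3+t = (-0.15327, -0.20212, +1.24775); u = 603.1·(-0.15327)/1.24775 + 303.4 = 229.3144, v = 825.3·(-0.20212)/1.24775 + 226.5 = 92.8120

c0=(201.67, 213.57) c1=(288.09, 243.75) c2=(315.41, 116.23) c3=(229.31, 92.81)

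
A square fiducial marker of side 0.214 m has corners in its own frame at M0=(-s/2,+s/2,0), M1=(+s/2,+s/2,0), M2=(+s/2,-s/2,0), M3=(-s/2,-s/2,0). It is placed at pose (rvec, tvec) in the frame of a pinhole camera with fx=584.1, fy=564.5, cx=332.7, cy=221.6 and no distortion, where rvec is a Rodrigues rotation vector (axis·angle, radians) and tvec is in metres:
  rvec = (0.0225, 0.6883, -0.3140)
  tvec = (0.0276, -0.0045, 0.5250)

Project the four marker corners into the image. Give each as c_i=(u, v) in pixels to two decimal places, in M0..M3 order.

Intrinsics K: fx=584.1, fy=564.5, cx=332.7, cy=221.6
Marker side s = 0.214 m; corners in marker frame (Z=0):
  M0 = (-0.1070, +0.1070, 0)
  M1 = (+0.1070, +0.1070, 0)
  M2 = (+0.1070, -0.1070, 0)
  M3 = (-0.1070, -0.1070, 0)
rvec = (0.0225, 0.6883, -0.3140), |rvec| = θ = 0.75687 rad = 43.366°
Rodrigues: sinθ=0.68665, 1−cosθ=0.27301; R = I + sinθ·[k]× + (1−cosθ)·[k]×²:
    [+0.72723 +0.29225 +0.62107]
    [-0.27749 +0.95277 -0.12341]
    [-0.62781 -0.08259 +0.77397]
t = (0.0276, -0.0045, 0.5250) m
M0: Pc = R·M0+t = (-0.01894, +0.12714, +0.58334); u = 584.1·(-0.01894)/0.58334 + 332.7 = 313.7325, v = 564.5·(+0.12714)/0.58334 + 221.6 = 344.6317
M1: Pc = R·M1+t = (+0.13668, +0.06776, +0.44899); u = 584.1·(+0.13668)/0.44899 + 332.7 = 510.5157, v = 564.5·(+0.06776)/0.44899 + 221.6 = 306.7869
M2: Pc = R·M2+t = (+0.07414, -0.13614, +0.46666); u = 584.1·(+0.07414)/0.46666 + 332.7 = 425.5012, v = 564.5·(-0.13614)/0.46666 + 221.6 = 56.9206
M3: Pc = R·M3+t = (-0.08148, -0.07676, +0.60101); u = 584.1·(-0.08148)/0.60101 + 332.7 = 253.5091, v = 564.5·(-0.07676)/0.60101 + 221.6 = 149.5077

c0=(313.73, 344.63) c1=(510.52, 306.79) c2=(425.50, 56.92) c3=(253.51, 149.51)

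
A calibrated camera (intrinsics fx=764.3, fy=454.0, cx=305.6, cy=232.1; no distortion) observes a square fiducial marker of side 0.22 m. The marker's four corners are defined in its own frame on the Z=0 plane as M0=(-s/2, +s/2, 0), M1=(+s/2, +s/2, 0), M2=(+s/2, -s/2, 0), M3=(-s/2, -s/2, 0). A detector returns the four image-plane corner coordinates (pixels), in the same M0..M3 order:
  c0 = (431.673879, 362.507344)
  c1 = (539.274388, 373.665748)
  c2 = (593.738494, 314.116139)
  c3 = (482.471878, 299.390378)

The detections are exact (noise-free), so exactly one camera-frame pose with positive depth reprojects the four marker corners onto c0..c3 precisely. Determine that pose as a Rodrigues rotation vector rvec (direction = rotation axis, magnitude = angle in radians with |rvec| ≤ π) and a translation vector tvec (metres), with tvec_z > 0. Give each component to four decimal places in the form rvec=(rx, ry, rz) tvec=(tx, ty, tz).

Intrinsics K: fx=764.3, fy=454.0, cx=305.6, cy=232.1
Marker side s = 0.22 m; corners in marker frame (Z=0):
  M0 = (-0.1100, +0.1100, 0)
  M1 = (+0.1100, +0.1100, 0)
  M2 = (+0.1100, -0.1100, 0)
  M3 = (-0.1100, -0.1100, 0)
Detected image corners:
  c0 = (431.673879, 362.507344) px
  c1 = (539.274388, 373.665748) px
  c2 = (593.738494, 314.116139) px
  c3 = (482.471878, 299.390378) px
Planar DLT: solve 8×8 A·h = b for H (H[2,2]=1):
  H  [+605.10329 -109.59339 +512.32439]
  H  [+129.74617 +364.19705 +338.42574]
  H  [+0.21085 +0.25368 +1.00000]
B = K⁻¹H; ‖b₁‖=0.759313, ‖b₂‖=0.759313; λ = 2/(‖b₁‖+‖b₂‖) = 1.316979, sign → tz>0 ⇒ λ=+1.316979
r₁ = λ·B[:,0] = (+0.93163,+0.23441,+0.27768); r₂ = λ·B[:,1] = (-0.32243,+0.88568,+0.33409)
r₃ = r₁×r₂ = (-0.16762,-0.40079,+0.90071); SVD([r₁ r₂ r₃]) → R = UVᵀ:
  R  [+0.93163 -0.32243 -0.16762]
  R  [+0.23441 +0.88568 -0.40079]
  R  [+0.27768 +0.33409 +0.90071]
t = (+0.35621, +0.30843, +1.31698) m
tr R = 2.718017; θ = arccos((tr R − 1)/2) = 0.537467 rad = 30.795°
axis k = ((R−Rᵀ)₃₂, (R−Rᵀ)₁₃, (R−Rᵀ)₂₁) / (2 sinθ) = (+0.717711, -0.434903, +0.543829)
rvec = θ·k = (+0.385746, -0.233746, +0.292290)

rvec=(0.3857, -0.2337, 0.2923) tvec=(0.3562, 0.3084, 1.3170)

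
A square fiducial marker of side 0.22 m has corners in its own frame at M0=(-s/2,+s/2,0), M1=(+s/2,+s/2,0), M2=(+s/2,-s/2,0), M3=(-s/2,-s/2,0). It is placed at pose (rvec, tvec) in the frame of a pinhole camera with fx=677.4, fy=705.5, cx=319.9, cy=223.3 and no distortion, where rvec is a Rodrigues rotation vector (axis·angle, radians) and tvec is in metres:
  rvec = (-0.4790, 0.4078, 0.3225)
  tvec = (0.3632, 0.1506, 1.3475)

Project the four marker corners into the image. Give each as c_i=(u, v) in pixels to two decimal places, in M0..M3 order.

c0=(432.13, 338.19) c1=(544.17, 372.24) c2=(573.66, 265.68) c3=(466.07, 240.91)

Intrinsics K: fx=677.4, fy=705.5, cx=319.9, cy=223.3
Marker side s = 0.22 m; corners in marker frame (Z=0):
  M0 = (-0.1100, +0.1100, 0)
  M1 = (+0.1100, +0.1100, 0)
  M2 = (+0.1100, -0.1100, 0)
  M3 = (-0.1100, -0.1100, 0)
rvec = (-0.4790, 0.4078, 0.3225), |rvec| = θ = 0.70693 rad = 40.504°
Rodrigues: sinθ=0.64950, 1−cosθ=0.23964; R = I + sinθ·[k]× + (1−cosθ)·[k]×²:
    [+0.87038 -0.38997 +0.30060]
    [+0.20263 +0.84011 +0.50315]
    [-0.44875 -0.37702 +0.81023]
t = (0.3632, 0.1506, 1.3475) m
M0: Pc = R·M0+t = (+0.22456, +0.22072, +1.35539); u = 677.4·(+0.22456)/1.35539 + 319.9 = 432.1318, v = 705.5·(+0.22072)/1.35539 + 223.3 = 338.1889
M1: Pc = R·M1+t = (+0.41605, +0.26530, +1.25667); u = 677.4·(+0.41605)/1.25667 + 319.9 = 544.1675, v = 705.5·(+0.26530)/1.25667 + 223.3 = 372.2419
M2: Pc = R·M2+t = (+0.50184, +0.08048, +1.33961); u = 677.4·(+0.50184)/1.33961 + 319.9 = 573.6645, v = 705.5·(+0.08048)/1.33961 + 223.3 = 265.6835
M3: Pc = R·M3+t = (+0.31035, +0.03590, +1.43833); u = 677.4·(+0.31035)/1.43833 + 319.9 = 466.0650, v = 705.5·(+0.03590)/1.43833 + 223.3 = 240.9082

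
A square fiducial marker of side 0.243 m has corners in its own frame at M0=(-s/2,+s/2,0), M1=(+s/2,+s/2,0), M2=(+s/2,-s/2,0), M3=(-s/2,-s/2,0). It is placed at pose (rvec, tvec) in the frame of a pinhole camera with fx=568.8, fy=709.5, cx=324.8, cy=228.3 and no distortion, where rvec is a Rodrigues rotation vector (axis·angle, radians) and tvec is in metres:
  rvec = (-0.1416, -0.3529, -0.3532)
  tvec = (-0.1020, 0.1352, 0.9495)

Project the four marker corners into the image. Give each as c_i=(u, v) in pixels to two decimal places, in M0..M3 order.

Intrinsics K: fx=568.8, fy=709.5, cx=324.8, cy=228.3
Marker side s = 0.243 m; corners in marker frame (Z=0):
  M0 = (-0.1215, +0.1215, 0)
  M1 = (+0.1215, +0.1215, 0)
  M2 = (+0.1215, -0.1215, 0)
  M3 = (-0.1215, -0.1215, 0)
rvec = (-0.1416, -0.3529, -0.3532), |rvec| = θ = 0.51898 rad = 29.735°
Rodrigues: sinθ=0.49599, 1−cosθ=0.13167; R = I + sinθ·[k]× + (1−cosθ)·[k]×²:
    [+0.87813 +0.36199 -0.31282]
    [-0.31313 +0.92921 +0.19626]
    [+0.36172 -0.07439 +0.92931]
t = (-0.1020, 0.1352, 0.9495) m
M0: Pc = R·M0+t = (-0.16471, +0.28614, +0.89651); u = 568.8·(-0.16471)/0.89651 + 324.8 = 220.2975, v = 709.5·(+0.28614)/0.89651 + 228.3 = 454.7545
M1: Pc = R·M1+t = (+0.04867, +0.21005, +0.98441); u = 568.8·(+0.04867)/0.98441 + 324.8 = 352.9242, v = 709.5·(+0.21005)/0.98441 + 228.3 = 379.6935
M2: Pc = R·M2+t = (-0.03929, -0.01574, +1.00249); u = 568.8·(-0.03929)/1.00249 + 324.8 = 302.5080, v = 709.5·(-0.01574)/1.00249 + 228.3 = 217.1573
M3: Pc = R·M3+t = (-0.25267, +0.06035, +0.91459); u = 568.8·(-0.25267)/0.91459 + 324.8 = 167.6575, v = 709.5·(+0.06035)/0.91459 + 228.3 = 275.1138

c0=(220.30, 454.75) c1=(352.92, 379.69) c2=(302.51, 217.16) c3=(167.66, 275.11)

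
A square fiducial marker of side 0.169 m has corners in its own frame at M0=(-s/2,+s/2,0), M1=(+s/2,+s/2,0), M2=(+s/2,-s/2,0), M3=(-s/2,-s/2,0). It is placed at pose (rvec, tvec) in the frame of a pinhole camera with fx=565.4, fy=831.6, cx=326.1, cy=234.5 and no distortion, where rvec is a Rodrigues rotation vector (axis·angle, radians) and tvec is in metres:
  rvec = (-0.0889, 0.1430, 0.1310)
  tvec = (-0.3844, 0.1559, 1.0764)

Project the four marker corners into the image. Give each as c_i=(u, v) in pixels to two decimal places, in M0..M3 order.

Intrinsics K: fx=565.4, fy=831.6, cx=326.1, cy=234.5
Marker side s = 0.169 m; corners in marker frame (Z=0):
  M0 = (-0.0845, +0.0845, 0)
  M1 = (+0.0845, +0.0845, 0)
  M2 = (+0.0845, -0.0845, 0)
  M3 = (-0.0845, -0.0845, 0)
rvec = (-0.0889, 0.1430, 0.1310), |rvec| = θ = 0.21334 rad = 12.223°
Rodrigues: sinθ=0.21172, 1−cosθ=0.02267; R = I + sinθ·[k]× + (1−cosθ)·[k]×²:
    [+0.98127 -0.13634 +0.13612]
    [+0.12368 +0.98752 +0.09756]
    [-0.14772 -0.07890 +0.98588]
t = (-0.3844, 0.1559, 1.0764) m
M0: Pc = R·M0+t = (-0.47884, +0.22889, +1.08222); u = 565.4·(-0.47884)/1.08222 + 326.1 = 75.9327, v = 831.6·(+0.22889)/1.08222 + 234.5 = 410.3879
M1: Pc = R·M1+t = (-0.31300, +0.24980, +1.05725); u = 565.4·(-0.31300)/1.05725 + 326.1 = 158.7109, v = 831.6·(+0.24980)/1.05725 + 234.5 = 430.9813
M2: Pc = R·M2+t = (-0.28996, +0.08291, +1.07058); u = 565.4·(-0.28996)/1.07058 + 326.1 = 172.9644, v = 831.6·(+0.08291)/1.07058 + 234.5 = 298.8987
M3: Pc = R·M3+t = (-0.45580, +0.06200, +1.09555); u = 565.4·(-0.45580)/1.09555 + 326.1 = 90.8689, v = 831.6·(+0.06200)/1.09555 + 234.5 = 281.5657

c0=(75.93, 410.39) c1=(158.71, 430.98) c2=(172.96, 298.90) c3=(90.87, 281.57)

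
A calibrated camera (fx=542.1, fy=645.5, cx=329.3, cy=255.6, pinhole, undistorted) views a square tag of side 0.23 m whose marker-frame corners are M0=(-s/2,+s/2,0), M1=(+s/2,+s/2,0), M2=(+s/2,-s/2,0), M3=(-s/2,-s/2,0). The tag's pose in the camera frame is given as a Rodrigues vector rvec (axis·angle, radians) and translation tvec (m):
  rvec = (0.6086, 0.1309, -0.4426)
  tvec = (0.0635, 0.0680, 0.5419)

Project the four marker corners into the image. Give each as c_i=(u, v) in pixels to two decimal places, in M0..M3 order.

c0=(338.43, 453.93) c1=(534.61, 379.66) c2=(468.48, 173.41) c3=(233.34, 288.17)

Intrinsics K: fx=542.1, fy=645.5, cx=329.3, cy=255.6
Marker side s = 0.23 m; corners in marker frame (Z=0):
  M0 = (-0.1150, +0.1150, 0)
  M1 = (+0.1150, +0.1150, 0)
  M2 = (+0.1150, -0.1150, 0)
  M3 = (-0.1150, -0.1150, 0)
rvec = (0.6086, 0.1309, -0.4426), |rvec| = θ = 0.76382 rad = 43.764°
Rodrigues: sinθ=0.69169, 1−cosθ=0.27780; R = I + sinθ·[k]× + (1−cosθ)·[k]×²:
    [+0.89856 +0.43873 -0.00972]
    [-0.36287 +0.73036 -0.57871]
    [-0.24680 +0.52354 +0.81547]
t = (0.0635, 0.0680, 0.5419) m
M0: Pc = R·M0+t = (+0.01062, +0.19372, +0.63049); u = 542.1·(+0.01062)/0.63049 + 329.3 = 338.4308, v = 645.5·(+0.19372)/0.63049 + 255.6 = 453.9331
M1: Pc = R·M1+t = (+0.21729, +0.11026, +0.57372); u = 542.1·(+0.21729)/0.57372 + 329.3 = 534.6119, v = 645.5·(+0.11026)/0.57372 + 255.6 = 379.6554
M2: Pc = R·M2+t = (+0.11638, -0.05772, +0.45331); u = 542.1·(+0.11638)/0.45331 + 329.3 = 468.4755, v = 645.5·(-0.05772)/0.45331 + 255.6 = 173.4076
M3: Pc = R·M3+t = (-0.09029, +0.02574, +0.51008); u = 542.1·(-0.09029)/0.51008 + 329.3 = 233.3419, v = 645.5·(+0.02574)/0.51008 + 255.6 = 288.1724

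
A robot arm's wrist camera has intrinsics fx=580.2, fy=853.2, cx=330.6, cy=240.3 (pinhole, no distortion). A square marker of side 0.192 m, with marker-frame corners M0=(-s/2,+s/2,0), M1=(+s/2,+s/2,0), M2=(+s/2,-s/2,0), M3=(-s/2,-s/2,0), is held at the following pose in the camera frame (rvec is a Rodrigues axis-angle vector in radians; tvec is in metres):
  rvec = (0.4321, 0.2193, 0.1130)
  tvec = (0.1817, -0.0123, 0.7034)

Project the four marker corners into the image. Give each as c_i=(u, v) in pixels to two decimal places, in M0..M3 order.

c0=(393.48, 306.85) c1=(545.35, 345.04) c2=(583.36, 129.03) c3=(411.20, 97.61)

Intrinsics K: fx=580.2, fy=853.2, cx=330.6, cy=240.3
Marker side s = 0.192 m; corners in marker frame (Z=0):
  M0 = (-0.0960, +0.0960, 0)
  M1 = (+0.0960, +0.0960, 0)
  M2 = (+0.0960, -0.0960, 0)
  M3 = (-0.0960, -0.0960, 0)
rvec = (0.4321, 0.2193, 0.1130), |rvec| = θ = 0.49757 rad = 28.508°
Rodrigues: sinθ=0.47729, 1−cosθ=0.12125; R = I + sinθ·[k]× + (1−cosθ)·[k]×²:
    [+0.97019 -0.06198 +0.23428]
    [+0.15481 +0.90230 -0.40235]
    [-0.18645 +0.42663 +0.88500]
t = (0.1817, -0.0123, 0.7034) m
M0: Pc = R·M0+t = (+0.08261, +0.05946, +0.76226); u = 580.2·(+0.08261)/0.76226 + 330.6 = 393.4804, v = 853.2·(+0.05946)/0.76226 + 240.3 = 306.8538
M1: Pc = R·M1+t = (+0.26889, +0.08918, +0.72646); u = 580.2·(+0.26889)/0.72646 + 330.6 = 545.3529, v = 853.2·(+0.08918)/0.72646 + 240.3 = 345.0416
M2: Pc = R·M2+t = (+0.28079, -0.08406, +0.64454); u = 580.2·(+0.28079)/0.64454 + 330.6 = 583.3578, v = 853.2·(-0.08406)/0.64454 + 240.3 = 129.0282
M3: Pc = R·M3+t = (+0.09451, -0.11378, +0.68034); u = 580.2·(+0.09451)/0.68034 + 330.6 = 411.2004, v = 853.2·(-0.11378)/0.68034 + 240.3 = 97.6088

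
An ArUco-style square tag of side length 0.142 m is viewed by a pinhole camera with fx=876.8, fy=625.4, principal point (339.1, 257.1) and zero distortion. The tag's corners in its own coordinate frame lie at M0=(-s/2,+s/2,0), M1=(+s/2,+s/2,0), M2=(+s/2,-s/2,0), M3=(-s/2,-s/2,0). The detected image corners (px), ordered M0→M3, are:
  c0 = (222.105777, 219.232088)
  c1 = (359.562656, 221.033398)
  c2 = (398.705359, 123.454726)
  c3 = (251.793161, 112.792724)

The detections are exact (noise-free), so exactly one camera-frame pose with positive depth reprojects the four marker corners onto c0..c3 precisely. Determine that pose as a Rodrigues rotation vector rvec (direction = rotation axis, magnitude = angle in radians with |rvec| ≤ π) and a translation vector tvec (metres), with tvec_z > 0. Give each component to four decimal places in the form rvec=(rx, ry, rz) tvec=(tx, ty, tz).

rvec=(0.5595, -0.4640, 0.1249) tvec=(-0.0262, -0.1088, 0.7944)

Intrinsics K: fx=876.8, fy=625.4, cx=339.1, cy=257.1
Marker side s = 0.142 m; corners in marker frame (Z=0):
  M0 = (-0.0710, +0.0710, 0)
  M1 = (+0.0710, +0.0710, 0)
  M2 = (+0.0710, -0.0710, 0)
  M3 = (-0.0710, -0.0710, 0)
Detected image corners:
  c0 = (222.105777, 219.232088) px
  c1 = (359.562656, 221.033398) px
  c2 = (398.705359, 123.454726) px
  c3 = (251.793161, 112.792724) px
Planar DLT: solve 8×8 A·h = b for H (H[2,2]=1):
  H  [+1176.86400 -56.61601 +310.19998]
  H  [+139.72019 +819.82746 +171.45491]
  H  [+0.57460 +0.60739 +1.00000]
B = K⁻¹H; ‖b₁‖=1.258861, ‖b₂‖=1.258861; λ = 2/(‖b₁‖+‖b₂‖) = 0.794369, sign → tz>0 ⇒ λ=+0.794369
r₁ = λ·B[:,0] = (+0.88969,-0.01017,+0.45644); r₂ = λ·B[:,1] = (-0.23790,+0.84297,+0.48249)
r₃ = r₁×r₂ = (-0.38968,-0.53786,+0.74757); SVD([r₁ r₂ r₃]) → R = UVᵀ:
  R  [+0.88969 -0.23790 -0.38968]
  R  [-0.01017 +0.84297 -0.53786]
  R  [+0.45644 +0.48249 +0.74757]
t = (-0.02618, -0.10878, +0.79437) m
tr R = 2.480240; θ = arccos((tr R − 1)/2) = 0.737548 rad = 42.258°
axis k = ((R−Rᵀ)₃₂, (R−Rᵀ)₁₃, (R−Rᵀ)₂₁) / (2 sinθ) = (+0.758652, -0.629110, +0.169317)
rvec = θ·k = (+0.559542, -0.463998, +0.124879)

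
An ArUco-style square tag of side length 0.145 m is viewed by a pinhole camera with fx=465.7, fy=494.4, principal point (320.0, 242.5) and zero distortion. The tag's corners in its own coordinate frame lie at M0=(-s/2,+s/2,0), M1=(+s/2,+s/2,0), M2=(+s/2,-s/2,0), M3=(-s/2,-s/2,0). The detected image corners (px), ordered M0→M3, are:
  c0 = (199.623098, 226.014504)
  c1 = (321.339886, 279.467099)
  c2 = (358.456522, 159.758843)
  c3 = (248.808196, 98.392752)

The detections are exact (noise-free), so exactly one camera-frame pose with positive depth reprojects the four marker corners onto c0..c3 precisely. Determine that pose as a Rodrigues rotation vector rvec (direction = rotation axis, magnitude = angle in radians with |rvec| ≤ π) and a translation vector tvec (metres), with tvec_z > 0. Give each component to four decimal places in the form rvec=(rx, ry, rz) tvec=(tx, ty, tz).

rvec=(-0.1848, -0.3966, 0.3642) tvec=(-0.0383, -0.0549, 0.5186)

Intrinsics K: fx=465.7, fy=494.4, cx=320.0, cy=242.5
Marker side s = 0.145 m; corners in marker frame (Z=0):
  M0 = (-0.0725, +0.0725, 0)
  M1 = (+0.0725, +0.0725, 0)
  M2 = (+0.0725, -0.0725, 0)
  M3 = (-0.0725, -0.0725, 0)
Detected image corners:
  c0 = (199.623098, 226.014504) px
  c1 = (321.339886, 279.467099) px
  c2 = (358.456522, 159.758843) px
  c3 = (248.808196, 98.392752) px
Planar DLT: solve 8×8 A·h = b for H (H[2,2]=1):
  H  [+982.79039 -428.99957 +285.56814]
  H  [+523.03024 +761.26284 +190.16345]
  H  [+0.66088 -0.47296 +1.00000]
B = K⁻¹H; ‖b₁‖=1.928280, ‖b₂‖=1.928280; λ = 2/(‖b₁‖+‖b₂‖) = 0.518597, sign → tz>0 ⇒ λ=+0.518597
r₁ = λ·B[:,0] = (+0.85892,+0.38052,+0.34273); r₂ = λ·B[:,1] = (-0.30919,+0.91883,-0.24528)
r₃ = r₁×r₂ = (-0.40824,+0.10470,+0.90685); SVD([r₁ r₂ r₃]) → R = UVᵀ:
  R  [+0.85892 -0.30919 -0.40824]
  R  [+0.38052 +0.91883 +0.10470]
  R  [+0.34273 -0.24528 +0.90685]
t = (-0.03834, -0.05490, +0.51860) m
tr R = 2.684593; θ = arccos((tr R − 1)/2) = 0.569267 rad = 32.617°
axis k = ((R−Rᵀ)₃₂, (R−Rᵀ)₁₃, (R−Rᵀ)₂₁) / (2 sinθ) = (-0.324645, -0.696618, +0.639788)
rvec = θ·k = (-0.184810, -0.396562, +0.364210)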